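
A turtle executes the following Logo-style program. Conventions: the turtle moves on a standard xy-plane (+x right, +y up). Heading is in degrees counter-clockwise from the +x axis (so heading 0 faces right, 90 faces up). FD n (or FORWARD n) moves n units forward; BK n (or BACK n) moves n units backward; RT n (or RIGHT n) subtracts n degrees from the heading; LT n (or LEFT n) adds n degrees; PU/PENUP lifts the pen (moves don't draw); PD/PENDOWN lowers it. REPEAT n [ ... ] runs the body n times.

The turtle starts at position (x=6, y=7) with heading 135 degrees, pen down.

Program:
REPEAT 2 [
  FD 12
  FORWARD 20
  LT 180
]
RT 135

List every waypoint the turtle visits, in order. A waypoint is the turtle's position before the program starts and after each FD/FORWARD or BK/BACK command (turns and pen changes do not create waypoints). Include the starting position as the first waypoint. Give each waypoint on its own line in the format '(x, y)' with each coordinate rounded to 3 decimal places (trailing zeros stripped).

Answer: (6, 7)
(-2.485, 15.485)
(-16.627, 29.627)
(-8.142, 21.142)
(6, 7)

Derivation:
Executing turtle program step by step:
Start: pos=(6,7), heading=135, pen down
REPEAT 2 [
  -- iteration 1/2 --
  FD 12: (6,7) -> (-2.485,15.485) [heading=135, draw]
  FD 20: (-2.485,15.485) -> (-16.627,29.627) [heading=135, draw]
  LT 180: heading 135 -> 315
  -- iteration 2/2 --
  FD 12: (-16.627,29.627) -> (-8.142,21.142) [heading=315, draw]
  FD 20: (-8.142,21.142) -> (6,7) [heading=315, draw]
  LT 180: heading 315 -> 135
]
RT 135: heading 135 -> 0
Final: pos=(6,7), heading=0, 4 segment(s) drawn
Waypoints (5 total):
(6, 7)
(-2.485, 15.485)
(-16.627, 29.627)
(-8.142, 21.142)
(6, 7)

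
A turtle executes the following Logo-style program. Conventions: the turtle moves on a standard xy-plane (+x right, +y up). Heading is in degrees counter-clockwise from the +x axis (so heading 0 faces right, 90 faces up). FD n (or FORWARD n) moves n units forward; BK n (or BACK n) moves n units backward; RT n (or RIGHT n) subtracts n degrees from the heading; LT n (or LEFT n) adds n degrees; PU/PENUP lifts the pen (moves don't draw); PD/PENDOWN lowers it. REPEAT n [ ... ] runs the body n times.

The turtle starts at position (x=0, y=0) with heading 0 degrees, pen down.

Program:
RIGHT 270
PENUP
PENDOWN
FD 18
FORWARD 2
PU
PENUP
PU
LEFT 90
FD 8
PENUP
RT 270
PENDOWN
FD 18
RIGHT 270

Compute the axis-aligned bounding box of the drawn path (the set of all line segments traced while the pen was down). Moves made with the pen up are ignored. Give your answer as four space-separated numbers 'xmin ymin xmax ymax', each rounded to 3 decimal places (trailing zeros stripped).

Executing turtle program step by step:
Start: pos=(0,0), heading=0, pen down
RT 270: heading 0 -> 90
PU: pen up
PD: pen down
FD 18: (0,0) -> (0,18) [heading=90, draw]
FD 2: (0,18) -> (0,20) [heading=90, draw]
PU: pen up
PU: pen up
PU: pen up
LT 90: heading 90 -> 180
FD 8: (0,20) -> (-8,20) [heading=180, move]
PU: pen up
RT 270: heading 180 -> 270
PD: pen down
FD 18: (-8,20) -> (-8,2) [heading=270, draw]
RT 270: heading 270 -> 0
Final: pos=(-8,2), heading=0, 3 segment(s) drawn

Segment endpoints: x in {-8, -8, 0, 0, 0}, y in {0, 2, 18, 20}
xmin=-8, ymin=0, xmax=0, ymax=20

Answer: -8 0 0 20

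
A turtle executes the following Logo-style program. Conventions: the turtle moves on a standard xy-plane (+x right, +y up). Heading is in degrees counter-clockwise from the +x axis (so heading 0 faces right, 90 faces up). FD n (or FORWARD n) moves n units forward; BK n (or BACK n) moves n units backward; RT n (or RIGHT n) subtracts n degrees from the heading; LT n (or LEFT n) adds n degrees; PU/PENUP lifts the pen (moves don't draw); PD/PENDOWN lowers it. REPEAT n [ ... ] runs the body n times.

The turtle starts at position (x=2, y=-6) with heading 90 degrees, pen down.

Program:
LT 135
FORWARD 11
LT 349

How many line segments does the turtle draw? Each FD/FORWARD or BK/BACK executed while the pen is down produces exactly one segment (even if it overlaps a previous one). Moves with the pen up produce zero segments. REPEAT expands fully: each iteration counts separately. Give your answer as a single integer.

Answer: 1

Derivation:
Executing turtle program step by step:
Start: pos=(2,-6), heading=90, pen down
LT 135: heading 90 -> 225
FD 11: (2,-6) -> (-5.778,-13.778) [heading=225, draw]
LT 349: heading 225 -> 214
Final: pos=(-5.778,-13.778), heading=214, 1 segment(s) drawn
Segments drawn: 1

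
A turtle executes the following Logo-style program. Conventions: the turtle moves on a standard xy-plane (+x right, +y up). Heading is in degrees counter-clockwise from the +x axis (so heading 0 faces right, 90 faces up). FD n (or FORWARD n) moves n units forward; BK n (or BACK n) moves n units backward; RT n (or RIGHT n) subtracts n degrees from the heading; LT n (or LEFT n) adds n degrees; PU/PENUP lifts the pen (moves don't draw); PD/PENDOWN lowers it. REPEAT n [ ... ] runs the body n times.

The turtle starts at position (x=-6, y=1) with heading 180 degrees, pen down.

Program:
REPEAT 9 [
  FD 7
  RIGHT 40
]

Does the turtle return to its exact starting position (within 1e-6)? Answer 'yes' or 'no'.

Answer: yes

Derivation:
Executing turtle program step by step:
Start: pos=(-6,1), heading=180, pen down
REPEAT 9 [
  -- iteration 1/9 --
  FD 7: (-6,1) -> (-13,1) [heading=180, draw]
  RT 40: heading 180 -> 140
  -- iteration 2/9 --
  FD 7: (-13,1) -> (-18.362,5.5) [heading=140, draw]
  RT 40: heading 140 -> 100
  -- iteration 3/9 --
  FD 7: (-18.362,5.5) -> (-19.578,12.393) [heading=100, draw]
  RT 40: heading 100 -> 60
  -- iteration 4/9 --
  FD 7: (-19.578,12.393) -> (-16.078,18.455) [heading=60, draw]
  RT 40: heading 60 -> 20
  -- iteration 5/9 --
  FD 7: (-16.078,18.455) -> (-9.5,20.849) [heading=20, draw]
  RT 40: heading 20 -> 340
  -- iteration 6/9 --
  FD 7: (-9.5,20.849) -> (-2.922,18.455) [heading=340, draw]
  RT 40: heading 340 -> 300
  -- iteration 7/9 --
  FD 7: (-2.922,18.455) -> (0.578,12.393) [heading=300, draw]
  RT 40: heading 300 -> 260
  -- iteration 8/9 --
  FD 7: (0.578,12.393) -> (-0.638,5.5) [heading=260, draw]
  RT 40: heading 260 -> 220
  -- iteration 9/9 --
  FD 7: (-0.638,5.5) -> (-6,1) [heading=220, draw]
  RT 40: heading 220 -> 180
]
Final: pos=(-6,1), heading=180, 9 segment(s) drawn

Start position: (-6, 1)
Final position: (-6, 1)
Distance = 0; < 1e-6 -> CLOSED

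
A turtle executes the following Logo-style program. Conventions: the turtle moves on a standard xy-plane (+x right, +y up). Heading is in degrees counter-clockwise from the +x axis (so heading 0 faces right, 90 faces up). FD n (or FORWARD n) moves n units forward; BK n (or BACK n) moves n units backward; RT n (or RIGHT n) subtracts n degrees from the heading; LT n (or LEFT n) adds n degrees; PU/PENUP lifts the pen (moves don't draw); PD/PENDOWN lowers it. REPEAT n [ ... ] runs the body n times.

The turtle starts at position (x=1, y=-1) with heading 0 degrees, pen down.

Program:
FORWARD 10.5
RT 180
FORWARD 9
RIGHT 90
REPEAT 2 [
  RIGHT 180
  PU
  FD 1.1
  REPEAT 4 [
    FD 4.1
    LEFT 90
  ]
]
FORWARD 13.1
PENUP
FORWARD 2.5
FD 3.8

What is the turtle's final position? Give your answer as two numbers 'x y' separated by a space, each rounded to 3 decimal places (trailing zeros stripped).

Executing turtle program step by step:
Start: pos=(1,-1), heading=0, pen down
FD 10.5: (1,-1) -> (11.5,-1) [heading=0, draw]
RT 180: heading 0 -> 180
FD 9: (11.5,-1) -> (2.5,-1) [heading=180, draw]
RT 90: heading 180 -> 90
REPEAT 2 [
  -- iteration 1/2 --
  RT 180: heading 90 -> 270
  PU: pen up
  FD 1.1: (2.5,-1) -> (2.5,-2.1) [heading=270, move]
  REPEAT 4 [
    -- iteration 1/4 --
    FD 4.1: (2.5,-2.1) -> (2.5,-6.2) [heading=270, move]
    LT 90: heading 270 -> 0
    -- iteration 2/4 --
    FD 4.1: (2.5,-6.2) -> (6.6,-6.2) [heading=0, move]
    LT 90: heading 0 -> 90
    -- iteration 3/4 --
    FD 4.1: (6.6,-6.2) -> (6.6,-2.1) [heading=90, move]
    LT 90: heading 90 -> 180
    -- iteration 4/4 --
    FD 4.1: (6.6,-2.1) -> (2.5,-2.1) [heading=180, move]
    LT 90: heading 180 -> 270
  ]
  -- iteration 2/2 --
  RT 180: heading 270 -> 90
  PU: pen up
  FD 1.1: (2.5,-2.1) -> (2.5,-1) [heading=90, move]
  REPEAT 4 [
    -- iteration 1/4 --
    FD 4.1: (2.5,-1) -> (2.5,3.1) [heading=90, move]
    LT 90: heading 90 -> 180
    -- iteration 2/4 --
    FD 4.1: (2.5,3.1) -> (-1.6,3.1) [heading=180, move]
    LT 90: heading 180 -> 270
    -- iteration 3/4 --
    FD 4.1: (-1.6,3.1) -> (-1.6,-1) [heading=270, move]
    LT 90: heading 270 -> 0
    -- iteration 4/4 --
    FD 4.1: (-1.6,-1) -> (2.5,-1) [heading=0, move]
    LT 90: heading 0 -> 90
  ]
]
FD 13.1: (2.5,-1) -> (2.5,12.1) [heading=90, move]
PU: pen up
FD 2.5: (2.5,12.1) -> (2.5,14.6) [heading=90, move]
FD 3.8: (2.5,14.6) -> (2.5,18.4) [heading=90, move]
Final: pos=(2.5,18.4), heading=90, 2 segment(s) drawn

Answer: 2.5 18.4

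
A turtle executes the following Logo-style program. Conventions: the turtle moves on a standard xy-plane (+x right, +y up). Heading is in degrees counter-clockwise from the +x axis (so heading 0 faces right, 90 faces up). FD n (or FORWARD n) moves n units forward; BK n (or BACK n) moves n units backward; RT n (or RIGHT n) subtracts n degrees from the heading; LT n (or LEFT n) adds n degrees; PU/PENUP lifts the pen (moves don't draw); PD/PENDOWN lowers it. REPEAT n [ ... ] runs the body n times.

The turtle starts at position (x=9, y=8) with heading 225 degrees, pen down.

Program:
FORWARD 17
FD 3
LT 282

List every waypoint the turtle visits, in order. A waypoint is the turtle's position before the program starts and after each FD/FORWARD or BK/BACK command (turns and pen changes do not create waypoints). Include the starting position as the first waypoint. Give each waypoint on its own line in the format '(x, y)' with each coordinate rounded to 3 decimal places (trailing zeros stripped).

Executing turtle program step by step:
Start: pos=(9,8), heading=225, pen down
FD 17: (9,8) -> (-3.021,-4.021) [heading=225, draw]
FD 3: (-3.021,-4.021) -> (-5.142,-6.142) [heading=225, draw]
LT 282: heading 225 -> 147
Final: pos=(-5.142,-6.142), heading=147, 2 segment(s) drawn
Waypoints (3 total):
(9, 8)
(-3.021, -4.021)
(-5.142, -6.142)

Answer: (9, 8)
(-3.021, -4.021)
(-5.142, -6.142)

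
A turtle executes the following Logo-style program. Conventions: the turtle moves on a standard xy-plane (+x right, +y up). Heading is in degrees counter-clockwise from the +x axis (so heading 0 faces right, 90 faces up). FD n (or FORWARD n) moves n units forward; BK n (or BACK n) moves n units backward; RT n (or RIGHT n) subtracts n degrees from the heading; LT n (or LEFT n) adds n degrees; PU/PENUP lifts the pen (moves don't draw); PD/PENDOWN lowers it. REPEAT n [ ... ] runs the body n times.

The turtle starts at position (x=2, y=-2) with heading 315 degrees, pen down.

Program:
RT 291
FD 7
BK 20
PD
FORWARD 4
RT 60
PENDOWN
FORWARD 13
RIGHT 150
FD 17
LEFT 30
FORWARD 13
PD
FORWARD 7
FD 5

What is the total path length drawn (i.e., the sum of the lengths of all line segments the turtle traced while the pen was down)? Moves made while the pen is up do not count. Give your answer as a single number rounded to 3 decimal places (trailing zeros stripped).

Answer: 86

Derivation:
Executing turtle program step by step:
Start: pos=(2,-2), heading=315, pen down
RT 291: heading 315 -> 24
FD 7: (2,-2) -> (8.395,0.847) [heading=24, draw]
BK 20: (8.395,0.847) -> (-9.876,-7.288) [heading=24, draw]
PD: pen down
FD 4: (-9.876,-7.288) -> (-6.222,-5.661) [heading=24, draw]
RT 60: heading 24 -> 324
PD: pen down
FD 13: (-6.222,-5.661) -> (4.295,-13.302) [heading=324, draw]
RT 150: heading 324 -> 174
FD 17: (4.295,-13.302) -> (-12.612,-11.525) [heading=174, draw]
LT 30: heading 174 -> 204
FD 13: (-12.612,-11.525) -> (-24.488,-16.812) [heading=204, draw]
PD: pen down
FD 7: (-24.488,-16.812) -> (-30.882,-19.66) [heading=204, draw]
FD 5: (-30.882,-19.66) -> (-35.45,-21.693) [heading=204, draw]
Final: pos=(-35.45,-21.693), heading=204, 8 segment(s) drawn

Segment lengths:
  seg 1: (2,-2) -> (8.395,0.847), length = 7
  seg 2: (8.395,0.847) -> (-9.876,-7.288), length = 20
  seg 3: (-9.876,-7.288) -> (-6.222,-5.661), length = 4
  seg 4: (-6.222,-5.661) -> (4.295,-13.302), length = 13
  seg 5: (4.295,-13.302) -> (-12.612,-11.525), length = 17
  seg 6: (-12.612,-11.525) -> (-24.488,-16.812), length = 13
  seg 7: (-24.488,-16.812) -> (-30.882,-19.66), length = 7
  seg 8: (-30.882,-19.66) -> (-35.45,-21.693), length = 5
Total = 86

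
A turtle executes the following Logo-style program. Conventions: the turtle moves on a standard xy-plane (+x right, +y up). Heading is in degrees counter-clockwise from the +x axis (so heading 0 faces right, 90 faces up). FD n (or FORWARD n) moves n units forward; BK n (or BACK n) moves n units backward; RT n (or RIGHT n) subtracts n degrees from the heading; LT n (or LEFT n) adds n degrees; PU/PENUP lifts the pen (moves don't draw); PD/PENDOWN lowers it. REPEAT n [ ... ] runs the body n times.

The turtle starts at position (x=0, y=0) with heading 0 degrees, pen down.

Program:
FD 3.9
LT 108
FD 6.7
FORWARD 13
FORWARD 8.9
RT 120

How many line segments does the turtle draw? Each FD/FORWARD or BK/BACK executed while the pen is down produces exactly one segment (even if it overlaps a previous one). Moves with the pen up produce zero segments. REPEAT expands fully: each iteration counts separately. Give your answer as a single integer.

Executing turtle program step by step:
Start: pos=(0,0), heading=0, pen down
FD 3.9: (0,0) -> (3.9,0) [heading=0, draw]
LT 108: heading 0 -> 108
FD 6.7: (3.9,0) -> (1.83,6.372) [heading=108, draw]
FD 13: (1.83,6.372) -> (-2.188,18.736) [heading=108, draw]
FD 8.9: (-2.188,18.736) -> (-4.938,27.2) [heading=108, draw]
RT 120: heading 108 -> 348
Final: pos=(-4.938,27.2), heading=348, 4 segment(s) drawn
Segments drawn: 4

Answer: 4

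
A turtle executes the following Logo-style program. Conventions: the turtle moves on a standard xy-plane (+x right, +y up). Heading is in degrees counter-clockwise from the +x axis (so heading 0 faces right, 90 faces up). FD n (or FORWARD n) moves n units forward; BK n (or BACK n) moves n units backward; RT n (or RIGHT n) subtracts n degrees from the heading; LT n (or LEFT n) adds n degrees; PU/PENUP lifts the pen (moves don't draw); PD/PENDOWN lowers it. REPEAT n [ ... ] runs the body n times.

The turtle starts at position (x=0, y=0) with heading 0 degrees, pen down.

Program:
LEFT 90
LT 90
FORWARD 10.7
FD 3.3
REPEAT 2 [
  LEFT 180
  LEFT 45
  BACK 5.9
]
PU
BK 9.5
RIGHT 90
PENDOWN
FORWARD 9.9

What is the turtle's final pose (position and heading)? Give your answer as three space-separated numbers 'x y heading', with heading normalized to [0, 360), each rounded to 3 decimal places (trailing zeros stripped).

Executing turtle program step by step:
Start: pos=(0,0), heading=0, pen down
LT 90: heading 0 -> 90
LT 90: heading 90 -> 180
FD 10.7: (0,0) -> (-10.7,0) [heading=180, draw]
FD 3.3: (-10.7,0) -> (-14,0) [heading=180, draw]
REPEAT 2 [
  -- iteration 1/2 --
  LT 180: heading 180 -> 0
  LT 45: heading 0 -> 45
  BK 5.9: (-14,0) -> (-18.172,-4.172) [heading=45, draw]
  -- iteration 2/2 --
  LT 180: heading 45 -> 225
  LT 45: heading 225 -> 270
  BK 5.9: (-18.172,-4.172) -> (-18.172,1.728) [heading=270, draw]
]
PU: pen up
BK 9.5: (-18.172,1.728) -> (-18.172,11.228) [heading=270, move]
RT 90: heading 270 -> 180
PD: pen down
FD 9.9: (-18.172,11.228) -> (-28.072,11.228) [heading=180, draw]
Final: pos=(-28.072,11.228), heading=180, 5 segment(s) drawn

Answer: -28.072 11.228 180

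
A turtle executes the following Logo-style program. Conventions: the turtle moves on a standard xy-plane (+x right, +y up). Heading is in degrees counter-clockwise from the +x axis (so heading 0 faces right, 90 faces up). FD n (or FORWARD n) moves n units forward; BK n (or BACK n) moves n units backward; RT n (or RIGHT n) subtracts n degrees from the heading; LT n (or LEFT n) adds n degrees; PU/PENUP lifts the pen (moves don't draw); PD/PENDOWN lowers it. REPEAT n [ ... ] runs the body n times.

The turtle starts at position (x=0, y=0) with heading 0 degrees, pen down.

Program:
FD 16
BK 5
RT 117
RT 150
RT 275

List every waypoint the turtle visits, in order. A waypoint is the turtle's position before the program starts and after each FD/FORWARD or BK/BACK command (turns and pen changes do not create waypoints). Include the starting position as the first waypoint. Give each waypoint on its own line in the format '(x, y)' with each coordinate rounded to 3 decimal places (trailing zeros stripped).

Executing turtle program step by step:
Start: pos=(0,0), heading=0, pen down
FD 16: (0,0) -> (16,0) [heading=0, draw]
BK 5: (16,0) -> (11,0) [heading=0, draw]
RT 117: heading 0 -> 243
RT 150: heading 243 -> 93
RT 275: heading 93 -> 178
Final: pos=(11,0), heading=178, 2 segment(s) drawn
Waypoints (3 total):
(0, 0)
(16, 0)
(11, 0)

Answer: (0, 0)
(16, 0)
(11, 0)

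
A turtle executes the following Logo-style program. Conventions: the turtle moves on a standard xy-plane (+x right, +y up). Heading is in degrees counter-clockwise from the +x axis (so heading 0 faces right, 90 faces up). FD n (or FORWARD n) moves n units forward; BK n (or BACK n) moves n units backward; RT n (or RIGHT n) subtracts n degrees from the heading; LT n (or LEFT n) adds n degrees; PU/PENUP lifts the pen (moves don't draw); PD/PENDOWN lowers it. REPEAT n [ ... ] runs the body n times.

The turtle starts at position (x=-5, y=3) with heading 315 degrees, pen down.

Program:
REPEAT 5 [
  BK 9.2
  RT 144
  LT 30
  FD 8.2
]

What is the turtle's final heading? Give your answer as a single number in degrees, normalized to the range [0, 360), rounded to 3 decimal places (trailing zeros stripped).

Answer: 105

Derivation:
Executing turtle program step by step:
Start: pos=(-5,3), heading=315, pen down
REPEAT 5 [
  -- iteration 1/5 --
  BK 9.2: (-5,3) -> (-11.505,9.505) [heading=315, draw]
  RT 144: heading 315 -> 171
  LT 30: heading 171 -> 201
  FD 8.2: (-11.505,9.505) -> (-19.161,6.567) [heading=201, draw]
  -- iteration 2/5 --
  BK 9.2: (-19.161,6.567) -> (-10.572,9.864) [heading=201, draw]
  RT 144: heading 201 -> 57
  LT 30: heading 57 -> 87
  FD 8.2: (-10.572,9.864) -> (-10.143,18.053) [heading=87, draw]
  -- iteration 3/5 --
  BK 9.2: (-10.143,18.053) -> (-10.624,8.865) [heading=87, draw]
  RT 144: heading 87 -> 303
  LT 30: heading 303 -> 333
  FD 8.2: (-10.624,8.865) -> (-3.318,5.142) [heading=333, draw]
  -- iteration 4/5 --
  BK 9.2: (-3.318,5.142) -> (-11.515,9.319) [heading=333, draw]
  RT 144: heading 333 -> 189
  LT 30: heading 189 -> 219
  FD 8.2: (-11.515,9.319) -> (-17.888,4.159) [heading=219, draw]
  -- iteration 5/5 --
  BK 9.2: (-17.888,4.159) -> (-10.738,9.948) [heading=219, draw]
  RT 144: heading 219 -> 75
  LT 30: heading 75 -> 105
  FD 8.2: (-10.738,9.948) -> (-12.86,17.869) [heading=105, draw]
]
Final: pos=(-12.86,17.869), heading=105, 10 segment(s) drawn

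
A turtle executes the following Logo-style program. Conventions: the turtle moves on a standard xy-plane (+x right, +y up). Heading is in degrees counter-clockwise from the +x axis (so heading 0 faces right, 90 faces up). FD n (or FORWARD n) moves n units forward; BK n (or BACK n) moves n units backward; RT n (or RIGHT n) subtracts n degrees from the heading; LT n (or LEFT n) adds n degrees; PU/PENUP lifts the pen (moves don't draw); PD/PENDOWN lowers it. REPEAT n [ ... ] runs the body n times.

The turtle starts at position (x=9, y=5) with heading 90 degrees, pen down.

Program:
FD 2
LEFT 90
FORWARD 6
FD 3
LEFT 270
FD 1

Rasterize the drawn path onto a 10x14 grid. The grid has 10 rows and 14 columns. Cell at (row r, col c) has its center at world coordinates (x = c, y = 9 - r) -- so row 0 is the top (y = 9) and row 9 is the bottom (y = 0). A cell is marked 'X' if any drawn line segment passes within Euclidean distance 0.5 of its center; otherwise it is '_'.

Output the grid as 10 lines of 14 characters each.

Segment 0: (9,5) -> (9,7)
Segment 1: (9,7) -> (3,7)
Segment 2: (3,7) -> (0,7)
Segment 3: (0,7) -> (0,8)

Answer: ______________
X_____________
XXXXXXXXXX____
_________X____
_________X____
______________
______________
______________
______________
______________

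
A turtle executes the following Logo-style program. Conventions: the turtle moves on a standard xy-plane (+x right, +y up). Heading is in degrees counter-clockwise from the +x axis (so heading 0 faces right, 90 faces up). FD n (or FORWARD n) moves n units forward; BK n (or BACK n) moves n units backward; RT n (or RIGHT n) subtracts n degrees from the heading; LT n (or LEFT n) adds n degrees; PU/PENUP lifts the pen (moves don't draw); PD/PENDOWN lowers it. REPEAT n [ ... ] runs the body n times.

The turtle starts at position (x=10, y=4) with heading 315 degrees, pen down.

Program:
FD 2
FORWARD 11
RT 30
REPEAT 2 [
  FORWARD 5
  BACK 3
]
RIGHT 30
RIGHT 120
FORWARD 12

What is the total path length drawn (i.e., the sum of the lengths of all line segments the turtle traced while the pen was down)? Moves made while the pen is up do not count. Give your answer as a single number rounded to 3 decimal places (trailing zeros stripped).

Executing turtle program step by step:
Start: pos=(10,4), heading=315, pen down
FD 2: (10,4) -> (11.414,2.586) [heading=315, draw]
FD 11: (11.414,2.586) -> (19.192,-5.192) [heading=315, draw]
RT 30: heading 315 -> 285
REPEAT 2 [
  -- iteration 1/2 --
  FD 5: (19.192,-5.192) -> (20.486,-10.022) [heading=285, draw]
  BK 3: (20.486,-10.022) -> (19.71,-7.124) [heading=285, draw]
  -- iteration 2/2 --
  FD 5: (19.71,-7.124) -> (21.004,-11.954) [heading=285, draw]
  BK 3: (21.004,-11.954) -> (20.228,-9.056) [heading=285, draw]
]
RT 30: heading 285 -> 255
RT 120: heading 255 -> 135
FD 12: (20.228,-9.056) -> (11.742,-0.571) [heading=135, draw]
Final: pos=(11.742,-0.571), heading=135, 7 segment(s) drawn

Segment lengths:
  seg 1: (10,4) -> (11.414,2.586), length = 2
  seg 2: (11.414,2.586) -> (19.192,-5.192), length = 11
  seg 3: (19.192,-5.192) -> (20.486,-10.022), length = 5
  seg 4: (20.486,-10.022) -> (19.71,-7.124), length = 3
  seg 5: (19.71,-7.124) -> (21.004,-11.954), length = 5
  seg 6: (21.004,-11.954) -> (20.228,-9.056), length = 3
  seg 7: (20.228,-9.056) -> (11.742,-0.571), length = 12
Total = 41

Answer: 41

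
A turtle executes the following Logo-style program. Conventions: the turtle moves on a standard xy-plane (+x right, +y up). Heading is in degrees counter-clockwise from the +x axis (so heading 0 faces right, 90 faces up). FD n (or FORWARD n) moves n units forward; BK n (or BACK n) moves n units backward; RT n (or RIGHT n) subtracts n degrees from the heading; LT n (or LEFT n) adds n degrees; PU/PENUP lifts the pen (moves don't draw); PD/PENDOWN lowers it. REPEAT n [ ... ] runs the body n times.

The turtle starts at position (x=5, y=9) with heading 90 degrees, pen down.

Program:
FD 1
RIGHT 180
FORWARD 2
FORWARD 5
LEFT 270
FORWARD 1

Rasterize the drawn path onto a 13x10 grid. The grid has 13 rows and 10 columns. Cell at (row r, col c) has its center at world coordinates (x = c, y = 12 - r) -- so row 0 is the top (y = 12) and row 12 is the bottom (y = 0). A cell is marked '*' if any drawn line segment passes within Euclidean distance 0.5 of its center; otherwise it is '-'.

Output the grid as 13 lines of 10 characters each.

Segment 0: (5,9) -> (5,10)
Segment 1: (5,10) -> (5,8)
Segment 2: (5,8) -> (5,3)
Segment 3: (5,3) -> (4,3)

Answer: ----------
----------
-----*----
-----*----
-----*----
-----*----
-----*----
-----*----
-----*----
----**----
----------
----------
----------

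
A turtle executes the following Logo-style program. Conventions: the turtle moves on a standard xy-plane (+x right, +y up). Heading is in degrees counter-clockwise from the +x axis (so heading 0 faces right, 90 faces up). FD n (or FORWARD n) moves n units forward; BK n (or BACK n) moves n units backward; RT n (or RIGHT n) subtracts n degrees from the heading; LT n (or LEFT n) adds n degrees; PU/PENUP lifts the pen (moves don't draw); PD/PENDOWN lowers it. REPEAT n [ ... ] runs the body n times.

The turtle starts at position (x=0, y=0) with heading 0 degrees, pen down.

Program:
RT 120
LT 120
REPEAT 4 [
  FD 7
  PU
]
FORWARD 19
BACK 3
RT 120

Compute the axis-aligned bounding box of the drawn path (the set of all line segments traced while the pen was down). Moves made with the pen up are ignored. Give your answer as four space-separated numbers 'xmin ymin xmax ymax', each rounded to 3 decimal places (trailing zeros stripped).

Answer: 0 0 7 0

Derivation:
Executing turtle program step by step:
Start: pos=(0,0), heading=0, pen down
RT 120: heading 0 -> 240
LT 120: heading 240 -> 0
REPEAT 4 [
  -- iteration 1/4 --
  FD 7: (0,0) -> (7,0) [heading=0, draw]
  PU: pen up
  -- iteration 2/4 --
  FD 7: (7,0) -> (14,0) [heading=0, move]
  PU: pen up
  -- iteration 3/4 --
  FD 7: (14,0) -> (21,0) [heading=0, move]
  PU: pen up
  -- iteration 4/4 --
  FD 7: (21,0) -> (28,0) [heading=0, move]
  PU: pen up
]
FD 19: (28,0) -> (47,0) [heading=0, move]
BK 3: (47,0) -> (44,0) [heading=0, move]
RT 120: heading 0 -> 240
Final: pos=(44,0), heading=240, 1 segment(s) drawn

Segment endpoints: x in {0, 7}, y in {0}
xmin=0, ymin=0, xmax=7, ymax=0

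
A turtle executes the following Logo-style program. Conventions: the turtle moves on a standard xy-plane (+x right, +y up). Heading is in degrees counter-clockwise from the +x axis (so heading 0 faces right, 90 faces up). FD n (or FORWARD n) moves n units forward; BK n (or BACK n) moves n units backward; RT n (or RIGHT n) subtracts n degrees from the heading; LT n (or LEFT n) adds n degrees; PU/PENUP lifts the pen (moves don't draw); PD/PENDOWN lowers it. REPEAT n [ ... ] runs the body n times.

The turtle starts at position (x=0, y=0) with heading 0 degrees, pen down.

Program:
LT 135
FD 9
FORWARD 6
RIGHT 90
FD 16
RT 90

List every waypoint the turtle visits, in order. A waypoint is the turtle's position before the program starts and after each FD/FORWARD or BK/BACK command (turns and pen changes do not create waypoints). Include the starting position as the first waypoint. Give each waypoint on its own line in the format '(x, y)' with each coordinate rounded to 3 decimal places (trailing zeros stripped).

Answer: (0, 0)
(-6.364, 6.364)
(-10.607, 10.607)
(0.707, 21.92)

Derivation:
Executing turtle program step by step:
Start: pos=(0,0), heading=0, pen down
LT 135: heading 0 -> 135
FD 9: (0,0) -> (-6.364,6.364) [heading=135, draw]
FD 6: (-6.364,6.364) -> (-10.607,10.607) [heading=135, draw]
RT 90: heading 135 -> 45
FD 16: (-10.607,10.607) -> (0.707,21.92) [heading=45, draw]
RT 90: heading 45 -> 315
Final: pos=(0.707,21.92), heading=315, 3 segment(s) drawn
Waypoints (4 total):
(0, 0)
(-6.364, 6.364)
(-10.607, 10.607)
(0.707, 21.92)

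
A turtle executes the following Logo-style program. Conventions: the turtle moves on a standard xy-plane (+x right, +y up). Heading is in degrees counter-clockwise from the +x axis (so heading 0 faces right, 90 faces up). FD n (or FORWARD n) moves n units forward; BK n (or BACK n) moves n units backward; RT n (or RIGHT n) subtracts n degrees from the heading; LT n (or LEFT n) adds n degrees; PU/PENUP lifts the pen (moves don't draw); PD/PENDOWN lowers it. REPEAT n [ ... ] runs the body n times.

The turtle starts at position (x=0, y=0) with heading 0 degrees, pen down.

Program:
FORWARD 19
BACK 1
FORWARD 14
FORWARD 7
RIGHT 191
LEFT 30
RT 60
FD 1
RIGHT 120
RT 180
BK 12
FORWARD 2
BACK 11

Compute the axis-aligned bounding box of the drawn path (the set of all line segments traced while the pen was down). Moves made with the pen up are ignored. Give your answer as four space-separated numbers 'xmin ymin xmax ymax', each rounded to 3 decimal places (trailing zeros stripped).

Answer: 0 0 58.101 7.493

Derivation:
Executing turtle program step by step:
Start: pos=(0,0), heading=0, pen down
FD 19: (0,0) -> (19,0) [heading=0, draw]
BK 1: (19,0) -> (18,0) [heading=0, draw]
FD 14: (18,0) -> (32,0) [heading=0, draw]
FD 7: (32,0) -> (39,0) [heading=0, draw]
RT 191: heading 0 -> 169
LT 30: heading 169 -> 199
RT 60: heading 199 -> 139
FD 1: (39,0) -> (38.245,0.656) [heading=139, draw]
RT 120: heading 139 -> 19
RT 180: heading 19 -> 199
BK 12: (38.245,0.656) -> (49.592,4.563) [heading=199, draw]
FD 2: (49.592,4.563) -> (47.7,3.912) [heading=199, draw]
BK 11: (47.7,3.912) -> (58.101,7.493) [heading=199, draw]
Final: pos=(58.101,7.493), heading=199, 8 segment(s) drawn

Segment endpoints: x in {0, 18, 19, 32, 38.245, 39, 47.7, 49.592, 58.101}, y in {0, 0.656, 3.912, 4.563, 7.493}
xmin=0, ymin=0, xmax=58.101, ymax=7.493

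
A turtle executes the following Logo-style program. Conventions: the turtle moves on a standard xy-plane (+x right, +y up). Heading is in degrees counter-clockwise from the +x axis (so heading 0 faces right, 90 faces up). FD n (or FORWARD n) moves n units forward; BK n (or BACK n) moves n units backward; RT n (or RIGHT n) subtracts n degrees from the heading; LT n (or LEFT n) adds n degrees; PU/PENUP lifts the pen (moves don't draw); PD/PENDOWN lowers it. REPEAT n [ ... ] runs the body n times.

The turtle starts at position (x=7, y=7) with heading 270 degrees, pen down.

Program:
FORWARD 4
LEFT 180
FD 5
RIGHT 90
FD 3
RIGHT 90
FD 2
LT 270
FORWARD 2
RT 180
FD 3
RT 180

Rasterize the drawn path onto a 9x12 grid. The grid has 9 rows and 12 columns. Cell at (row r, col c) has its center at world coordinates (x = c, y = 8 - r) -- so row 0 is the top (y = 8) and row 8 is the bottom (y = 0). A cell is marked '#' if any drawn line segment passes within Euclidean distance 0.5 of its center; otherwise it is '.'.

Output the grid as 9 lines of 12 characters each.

Segment 0: (7,7) -> (7,3)
Segment 1: (7,3) -> (7,8)
Segment 2: (7,8) -> (10,8)
Segment 3: (10,8) -> (10,6)
Segment 4: (10,6) -> (8,6)
Segment 5: (8,6) -> (11,6)

Answer: .......####.
.......#..#.
.......#####
.......#....
.......#....
.......#....
............
............
............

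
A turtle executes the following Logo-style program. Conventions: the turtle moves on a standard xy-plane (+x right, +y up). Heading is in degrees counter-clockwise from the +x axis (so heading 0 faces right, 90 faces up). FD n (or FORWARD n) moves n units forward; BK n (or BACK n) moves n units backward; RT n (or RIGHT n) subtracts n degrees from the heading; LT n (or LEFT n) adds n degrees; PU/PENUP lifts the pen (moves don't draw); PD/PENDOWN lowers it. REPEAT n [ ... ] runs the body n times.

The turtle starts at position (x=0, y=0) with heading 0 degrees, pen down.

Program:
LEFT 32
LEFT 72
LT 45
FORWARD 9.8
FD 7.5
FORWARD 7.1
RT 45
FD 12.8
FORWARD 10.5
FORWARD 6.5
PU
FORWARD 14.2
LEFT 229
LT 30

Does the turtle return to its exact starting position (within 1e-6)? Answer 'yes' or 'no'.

Answer: no

Derivation:
Executing turtle program step by step:
Start: pos=(0,0), heading=0, pen down
LT 32: heading 0 -> 32
LT 72: heading 32 -> 104
LT 45: heading 104 -> 149
FD 9.8: (0,0) -> (-8.4,5.047) [heading=149, draw]
FD 7.5: (-8.4,5.047) -> (-14.829,8.91) [heading=149, draw]
FD 7.1: (-14.829,8.91) -> (-20.915,12.567) [heading=149, draw]
RT 45: heading 149 -> 104
FD 12.8: (-20.915,12.567) -> (-24.011,24.987) [heading=104, draw]
FD 10.5: (-24.011,24.987) -> (-26.552,35.175) [heading=104, draw]
FD 6.5: (-26.552,35.175) -> (-28.124,41.482) [heading=104, draw]
PU: pen up
FD 14.2: (-28.124,41.482) -> (-31.559,55.26) [heading=104, move]
LT 229: heading 104 -> 333
LT 30: heading 333 -> 3
Final: pos=(-31.559,55.26), heading=3, 6 segment(s) drawn

Start position: (0, 0)
Final position: (-31.559, 55.26)
Distance = 63.637; >= 1e-6 -> NOT closed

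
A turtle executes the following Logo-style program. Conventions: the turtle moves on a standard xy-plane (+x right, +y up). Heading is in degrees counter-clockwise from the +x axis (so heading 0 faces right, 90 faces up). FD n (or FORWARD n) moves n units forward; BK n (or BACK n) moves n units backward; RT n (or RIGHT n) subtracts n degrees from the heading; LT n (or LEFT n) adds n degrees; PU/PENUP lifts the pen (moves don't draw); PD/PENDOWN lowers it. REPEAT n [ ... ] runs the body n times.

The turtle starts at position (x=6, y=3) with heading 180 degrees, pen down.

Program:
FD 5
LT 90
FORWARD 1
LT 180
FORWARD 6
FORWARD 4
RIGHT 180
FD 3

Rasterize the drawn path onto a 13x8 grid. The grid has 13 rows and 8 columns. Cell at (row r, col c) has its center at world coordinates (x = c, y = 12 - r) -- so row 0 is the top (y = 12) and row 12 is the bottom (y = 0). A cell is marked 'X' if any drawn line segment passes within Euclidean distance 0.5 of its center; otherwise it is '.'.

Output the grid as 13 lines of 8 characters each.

Segment 0: (6,3) -> (1,3)
Segment 1: (1,3) -> (1,2)
Segment 2: (1,2) -> (1,8)
Segment 3: (1,8) -> (1,12)
Segment 4: (1,12) -> (1,9)

Answer: .X......
.X......
.X......
.X......
.X......
.X......
.X......
.X......
.X......
.XXXXXX.
.X......
........
........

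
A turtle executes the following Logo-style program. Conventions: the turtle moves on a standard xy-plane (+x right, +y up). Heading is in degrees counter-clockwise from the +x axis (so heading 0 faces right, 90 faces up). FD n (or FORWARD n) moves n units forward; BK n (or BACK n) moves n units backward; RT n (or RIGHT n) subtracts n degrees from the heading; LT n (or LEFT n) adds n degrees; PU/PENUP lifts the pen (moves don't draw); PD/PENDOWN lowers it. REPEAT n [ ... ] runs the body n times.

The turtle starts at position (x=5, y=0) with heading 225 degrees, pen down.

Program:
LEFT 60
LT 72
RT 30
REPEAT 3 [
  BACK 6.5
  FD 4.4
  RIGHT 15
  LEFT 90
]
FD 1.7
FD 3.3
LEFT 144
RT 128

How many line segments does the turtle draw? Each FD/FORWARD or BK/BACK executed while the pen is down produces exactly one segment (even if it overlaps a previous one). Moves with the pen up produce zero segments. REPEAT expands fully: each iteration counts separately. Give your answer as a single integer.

Executing turtle program step by step:
Start: pos=(5,0), heading=225, pen down
LT 60: heading 225 -> 285
LT 72: heading 285 -> 357
RT 30: heading 357 -> 327
REPEAT 3 [
  -- iteration 1/3 --
  BK 6.5: (5,0) -> (-0.451,3.54) [heading=327, draw]
  FD 4.4: (-0.451,3.54) -> (3.239,1.144) [heading=327, draw]
  RT 15: heading 327 -> 312
  LT 90: heading 312 -> 42
  -- iteration 2/3 --
  BK 6.5: (3.239,1.144) -> (-1.592,-3.206) [heading=42, draw]
  FD 4.4: (-1.592,-3.206) -> (1.678,-0.261) [heading=42, draw]
  RT 15: heading 42 -> 27
  LT 90: heading 27 -> 117
  -- iteration 3/3 --
  BK 6.5: (1.678,-0.261) -> (4.629,-6.053) [heading=117, draw]
  FD 4.4: (4.629,-6.053) -> (2.632,-2.133) [heading=117, draw]
  RT 15: heading 117 -> 102
  LT 90: heading 102 -> 192
]
FD 1.7: (2.632,-2.133) -> (0.969,-2.486) [heading=192, draw]
FD 3.3: (0.969,-2.486) -> (-2.259,-3.172) [heading=192, draw]
LT 144: heading 192 -> 336
RT 128: heading 336 -> 208
Final: pos=(-2.259,-3.172), heading=208, 8 segment(s) drawn
Segments drawn: 8

Answer: 8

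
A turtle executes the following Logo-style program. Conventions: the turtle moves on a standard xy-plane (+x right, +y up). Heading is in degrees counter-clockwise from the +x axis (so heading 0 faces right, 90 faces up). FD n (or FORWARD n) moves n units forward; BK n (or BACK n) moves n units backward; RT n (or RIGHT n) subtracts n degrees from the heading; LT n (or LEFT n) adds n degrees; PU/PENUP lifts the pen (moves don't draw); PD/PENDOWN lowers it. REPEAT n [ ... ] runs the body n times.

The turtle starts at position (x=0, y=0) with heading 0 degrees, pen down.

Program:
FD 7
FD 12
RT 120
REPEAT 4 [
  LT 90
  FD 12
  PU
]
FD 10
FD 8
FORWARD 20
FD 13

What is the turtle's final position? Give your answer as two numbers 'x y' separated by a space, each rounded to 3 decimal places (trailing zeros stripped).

Answer: -6.5 -44.167

Derivation:
Executing turtle program step by step:
Start: pos=(0,0), heading=0, pen down
FD 7: (0,0) -> (7,0) [heading=0, draw]
FD 12: (7,0) -> (19,0) [heading=0, draw]
RT 120: heading 0 -> 240
REPEAT 4 [
  -- iteration 1/4 --
  LT 90: heading 240 -> 330
  FD 12: (19,0) -> (29.392,-6) [heading=330, draw]
  PU: pen up
  -- iteration 2/4 --
  LT 90: heading 330 -> 60
  FD 12: (29.392,-6) -> (35.392,4.392) [heading=60, move]
  PU: pen up
  -- iteration 3/4 --
  LT 90: heading 60 -> 150
  FD 12: (35.392,4.392) -> (25,10.392) [heading=150, move]
  PU: pen up
  -- iteration 4/4 --
  LT 90: heading 150 -> 240
  FD 12: (25,10.392) -> (19,0) [heading=240, move]
  PU: pen up
]
FD 10: (19,0) -> (14,-8.66) [heading=240, move]
FD 8: (14,-8.66) -> (10,-15.588) [heading=240, move]
FD 20: (10,-15.588) -> (0,-32.909) [heading=240, move]
FD 13: (0,-32.909) -> (-6.5,-44.167) [heading=240, move]
Final: pos=(-6.5,-44.167), heading=240, 3 segment(s) drawn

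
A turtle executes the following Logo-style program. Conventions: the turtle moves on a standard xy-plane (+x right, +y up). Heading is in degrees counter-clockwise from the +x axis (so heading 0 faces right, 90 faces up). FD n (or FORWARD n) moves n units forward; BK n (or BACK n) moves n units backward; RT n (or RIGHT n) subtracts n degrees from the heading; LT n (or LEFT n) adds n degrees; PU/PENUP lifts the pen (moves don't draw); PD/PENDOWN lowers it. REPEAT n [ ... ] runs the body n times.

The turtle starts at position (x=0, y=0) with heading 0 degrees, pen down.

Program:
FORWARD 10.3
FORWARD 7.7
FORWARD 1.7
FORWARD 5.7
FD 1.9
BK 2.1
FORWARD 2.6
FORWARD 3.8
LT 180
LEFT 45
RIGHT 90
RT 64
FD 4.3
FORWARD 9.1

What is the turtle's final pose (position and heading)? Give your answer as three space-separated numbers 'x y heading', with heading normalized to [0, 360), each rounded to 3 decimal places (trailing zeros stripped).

Executing turtle program step by step:
Start: pos=(0,0), heading=0, pen down
FD 10.3: (0,0) -> (10.3,0) [heading=0, draw]
FD 7.7: (10.3,0) -> (18,0) [heading=0, draw]
FD 1.7: (18,0) -> (19.7,0) [heading=0, draw]
FD 5.7: (19.7,0) -> (25.4,0) [heading=0, draw]
FD 1.9: (25.4,0) -> (27.3,0) [heading=0, draw]
BK 2.1: (27.3,0) -> (25.2,0) [heading=0, draw]
FD 2.6: (25.2,0) -> (27.8,0) [heading=0, draw]
FD 3.8: (27.8,0) -> (31.6,0) [heading=0, draw]
LT 180: heading 0 -> 180
LT 45: heading 180 -> 225
RT 90: heading 225 -> 135
RT 64: heading 135 -> 71
FD 4.3: (31.6,0) -> (33,4.066) [heading=71, draw]
FD 9.1: (33,4.066) -> (35.963,12.67) [heading=71, draw]
Final: pos=(35.963,12.67), heading=71, 10 segment(s) drawn

Answer: 35.963 12.67 71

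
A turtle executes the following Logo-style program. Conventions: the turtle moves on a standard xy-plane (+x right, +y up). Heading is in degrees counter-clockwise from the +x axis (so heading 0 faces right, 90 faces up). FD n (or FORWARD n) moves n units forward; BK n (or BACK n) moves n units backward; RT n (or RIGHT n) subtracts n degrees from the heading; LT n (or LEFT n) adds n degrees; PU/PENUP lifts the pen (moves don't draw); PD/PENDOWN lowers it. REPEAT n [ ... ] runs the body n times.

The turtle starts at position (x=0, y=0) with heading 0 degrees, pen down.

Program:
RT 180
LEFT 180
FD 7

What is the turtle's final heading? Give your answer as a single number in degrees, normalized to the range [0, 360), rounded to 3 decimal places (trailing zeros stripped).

Answer: 0

Derivation:
Executing turtle program step by step:
Start: pos=(0,0), heading=0, pen down
RT 180: heading 0 -> 180
LT 180: heading 180 -> 0
FD 7: (0,0) -> (7,0) [heading=0, draw]
Final: pos=(7,0), heading=0, 1 segment(s) drawn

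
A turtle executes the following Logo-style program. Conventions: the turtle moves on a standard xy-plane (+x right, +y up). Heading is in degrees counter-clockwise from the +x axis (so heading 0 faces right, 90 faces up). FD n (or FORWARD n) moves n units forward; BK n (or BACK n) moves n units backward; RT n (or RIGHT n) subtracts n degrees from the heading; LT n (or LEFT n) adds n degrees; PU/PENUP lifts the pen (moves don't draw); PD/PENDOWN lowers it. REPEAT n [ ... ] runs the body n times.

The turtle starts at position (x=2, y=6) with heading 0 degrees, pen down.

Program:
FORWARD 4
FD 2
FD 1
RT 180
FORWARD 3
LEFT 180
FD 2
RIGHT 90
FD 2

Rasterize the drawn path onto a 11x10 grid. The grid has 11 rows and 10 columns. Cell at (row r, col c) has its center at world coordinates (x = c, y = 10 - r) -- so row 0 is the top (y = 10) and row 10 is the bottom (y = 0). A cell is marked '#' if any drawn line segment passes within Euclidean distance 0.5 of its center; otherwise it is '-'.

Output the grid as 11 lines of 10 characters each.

Segment 0: (2,6) -> (6,6)
Segment 1: (6,6) -> (8,6)
Segment 2: (8,6) -> (9,6)
Segment 3: (9,6) -> (6,6)
Segment 4: (6,6) -> (8,6)
Segment 5: (8,6) -> (8,4)

Answer: ----------
----------
----------
----------
--########
--------#-
--------#-
----------
----------
----------
----------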